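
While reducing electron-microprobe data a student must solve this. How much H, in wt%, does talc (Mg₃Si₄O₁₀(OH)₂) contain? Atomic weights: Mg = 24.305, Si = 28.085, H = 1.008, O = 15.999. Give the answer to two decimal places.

0.53 wt%

Formula mass = 3·24.305 + 4·28.085 + 12·15.999 + 2·1.008 = 379.259 g/mol, of which 2.016 g is H.
So H makes up 2.016/379.259 = 0.0053 of the mass, i.e. 0.53%.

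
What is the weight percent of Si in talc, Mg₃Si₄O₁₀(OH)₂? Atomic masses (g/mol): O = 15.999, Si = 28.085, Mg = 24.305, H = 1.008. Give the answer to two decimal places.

Molar mass of Mg₃Si₄O₁₀(OH)₂: 3×24.305 + 4×28.085 + 12×15.999 + 2×1.008 = 379.259 g/mol.
Mass of Si per formula unit: 4 × 28.085 = 112.340 g.
Weight fraction Si = 112.340 / 379.259 = 0.2962.

29.62 wt%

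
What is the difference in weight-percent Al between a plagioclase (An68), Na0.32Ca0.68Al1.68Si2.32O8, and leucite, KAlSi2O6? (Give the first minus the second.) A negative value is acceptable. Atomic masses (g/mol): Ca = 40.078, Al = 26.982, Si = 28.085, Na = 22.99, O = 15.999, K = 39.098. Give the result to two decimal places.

Al in Na0.32Ca0.68Al1.68Si2.32O8: molar mass 273.089 g/mol; 1.68×26.982 = 45.330 g → 16.60 wt%.
Al in KAlSi2O6: molar mass 218.244 g/mol; 1×26.982 = 26.982 g → 12.36 wt%.
Difference = 16.60 − 12.36 = 4.24 percentage points.

4.24 percentage points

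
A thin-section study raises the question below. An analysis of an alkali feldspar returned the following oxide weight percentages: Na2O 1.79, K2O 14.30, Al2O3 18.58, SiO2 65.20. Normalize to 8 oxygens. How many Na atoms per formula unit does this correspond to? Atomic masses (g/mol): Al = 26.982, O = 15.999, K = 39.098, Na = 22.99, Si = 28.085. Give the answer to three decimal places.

Na2O: 1.79/61.979 = 0.02888 mol → 0.05776 mol Na, 0.02888 mol O.
K2O: 14.30/94.195 = 0.15181 mol → 0.30362 mol K, 0.15181 mol O.
Al2O3: 18.58/101.961 = 0.18223 mol → 0.36446 mol Al, 0.54669 mol O.
SiO2: 65.20/60.083 = 1.08517 mol → 1.08517 mol Si, 2.17034 mol O.
Total oxygen = 2.89772 mol. Normalization factor = 8/2.89772 = 2.76079.
Na per 8 O = 0.05776 × 2.76079 = 0.159.

0.159 Na apfu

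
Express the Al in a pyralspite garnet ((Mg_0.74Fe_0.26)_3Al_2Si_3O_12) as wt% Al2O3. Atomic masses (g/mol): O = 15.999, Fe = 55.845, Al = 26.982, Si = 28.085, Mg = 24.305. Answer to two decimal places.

M((Mg_0.74Fe_0.26)_3Al_2Si_3O_12) = 427.723 g/mol; M(Al2O3) = 101.961 g/mol.
Moles Al2O3 per formula unit = 2 Al ÷ 2 = 1.0000.
Al2O3 fraction = (1.0000 × 101.961) / 427.723 = 101.961/427.723 = 0.2384.

23.84 wt%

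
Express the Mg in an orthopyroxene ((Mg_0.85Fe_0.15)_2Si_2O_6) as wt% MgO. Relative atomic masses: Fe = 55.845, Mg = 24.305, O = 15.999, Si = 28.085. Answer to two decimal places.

32.59 wt%

M((Mg_0.85Fe_0.15)_2Si_2O_6) = 210.236 g/mol; M(MgO) = 40.304 g/mol.
Moles MgO per formula unit = 1.70 Mg ÷ 1 = 1.7000.
MgO fraction = (1.7000 × 40.304) / 210.236 = 68.517/210.236 = 0.3259.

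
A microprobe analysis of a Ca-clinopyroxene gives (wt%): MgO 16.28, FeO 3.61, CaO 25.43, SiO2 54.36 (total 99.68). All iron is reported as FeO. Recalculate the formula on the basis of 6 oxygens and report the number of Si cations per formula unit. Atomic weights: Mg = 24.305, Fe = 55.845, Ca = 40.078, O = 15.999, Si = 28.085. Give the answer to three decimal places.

MgO: 16.28/40.304 = 0.40393 mol → 0.40393 mol Mg, 0.40393 mol O.
FeO: 3.61/71.844 = 0.05025 mol → 0.05025 mol Fe, 0.05025 mol O.
CaO: 25.43/56.077 = 0.45348 mol → 0.45348 mol Ca, 0.45348 mol O.
SiO2: 54.36/60.083 = 0.90475 mol → 0.90475 mol Si, 1.80950 mol O.
Total oxygen = 2.71716 mol. Normalization factor = 6/2.71716 = 2.20819.
Si per 6 O = 0.90475 × 2.20819 = 1.998.

1.998 Si apfu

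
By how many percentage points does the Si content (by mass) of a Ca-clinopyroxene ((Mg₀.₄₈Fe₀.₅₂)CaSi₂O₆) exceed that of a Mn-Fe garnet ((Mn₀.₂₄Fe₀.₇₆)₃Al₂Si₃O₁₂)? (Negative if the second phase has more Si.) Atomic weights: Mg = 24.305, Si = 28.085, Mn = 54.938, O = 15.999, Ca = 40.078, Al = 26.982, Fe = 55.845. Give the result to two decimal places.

M((Mg₀.₄₈Fe₀.₅₂)CaSi₂O₆) = 232.948 g/mol, so wt% Si = 56.170/232.948 × 100 = 24.11%.
M((Mn₀.₂₄Fe₀.₇₆)₃Al₂Si₃O₁₂) = 497.089 g/mol, so wt% Si = 84.255/497.089 × 100 = 16.95%.
24.11 − 16.95 = 7.16 pp.

7.16 percentage points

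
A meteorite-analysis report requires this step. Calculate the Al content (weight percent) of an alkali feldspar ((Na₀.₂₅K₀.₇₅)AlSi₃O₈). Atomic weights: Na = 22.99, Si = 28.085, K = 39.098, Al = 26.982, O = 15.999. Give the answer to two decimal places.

Formula mass = 0.25·22.99 + 0.75·39.098 + 1·26.982 + 3·28.085 + 8·15.999 = 274.300 g/mol, of which 26.982 g is Al.
So Al makes up 26.982/274.300 = 0.0984 of the mass, i.e. 9.84%.

9.84 weight percent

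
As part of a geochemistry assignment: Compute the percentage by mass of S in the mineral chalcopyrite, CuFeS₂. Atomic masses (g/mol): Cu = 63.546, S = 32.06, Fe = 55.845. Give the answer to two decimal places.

M(CuFeS₂) = 183.511 g/mol.
S contributes 2 × 32.06 = 64.120 g per mole.
64.120/183.511 = 0.3494 → 34.94%.

34.94 wt%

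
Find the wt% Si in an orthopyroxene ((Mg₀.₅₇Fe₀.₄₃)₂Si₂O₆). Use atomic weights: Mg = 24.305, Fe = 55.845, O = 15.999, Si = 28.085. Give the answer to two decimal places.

24.65 weight percent

M((Mg₀.₅₇Fe₀.₄₃)₂Si₂O₆) = 227.898 g/mol.
Si contributes 2 × 28.085 = 56.170 g per mole.
56.170/227.898 = 0.2465 → 24.65%.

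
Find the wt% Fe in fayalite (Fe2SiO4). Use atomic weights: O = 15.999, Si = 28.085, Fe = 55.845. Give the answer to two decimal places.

54.81 weight percent

Molar mass of Fe2SiO4: 2*55.845 + 1*28.085 + 4*15.999 = 203.771 g/mol.
Mass of Fe per formula unit: 2 × 55.845 = 111.690 g.
Weight fraction Fe = 111.690 / 203.771 = 0.5481.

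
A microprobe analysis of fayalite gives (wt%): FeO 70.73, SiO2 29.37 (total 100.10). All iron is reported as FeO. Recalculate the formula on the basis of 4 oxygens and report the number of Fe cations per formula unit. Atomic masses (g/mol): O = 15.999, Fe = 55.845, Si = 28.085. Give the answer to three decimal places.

FeO (M=71.844): mol = 0.98449; Fe = 0.98449, O = 0.98449.
SiO2 (M=60.083): mol = 0.48882; Si = 0.48882, O = 0.97764.
ΣO = 1.96213; factor = 4/ΣO = 2.03860.
Fe apfu = 0.98449 × 2.03860 = 2.007.

2.007 Fe apfu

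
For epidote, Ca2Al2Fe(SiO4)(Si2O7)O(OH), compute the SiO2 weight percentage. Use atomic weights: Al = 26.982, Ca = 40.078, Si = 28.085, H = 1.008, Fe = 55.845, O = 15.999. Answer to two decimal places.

M(Ca2Al2Fe(SiO4)(Si2O7)O(OH)) = 483.215 g/mol; M(SiO2) = 60.083 g/mol.
Moles SiO2 per formula unit = 3 Si ÷ 1 = 3.0000.
SiO2 fraction = (3.0000 × 60.083) / 483.215 = 180.249/483.215 = 0.3730.

37.30 wt%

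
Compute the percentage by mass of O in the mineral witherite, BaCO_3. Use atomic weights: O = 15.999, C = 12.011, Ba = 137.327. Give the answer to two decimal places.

24.32 wt%

M(BaCO_3) = 197.335 g/mol.
O contributes 3 × 15.999 = 47.997 g per mole.
47.997/197.335 = 0.2432 → 24.32%.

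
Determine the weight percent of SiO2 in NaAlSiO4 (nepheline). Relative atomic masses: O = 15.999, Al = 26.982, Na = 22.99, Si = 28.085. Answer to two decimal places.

Formula mass = 142.053 g/mol.
1 Si → 1.0000 mol SiO2 per formula unit; M(SiO2) = 60.083, so SiO2 mass = 60.083 g.
60.083/142.053 × 100 = 42.30 wt%.

42.30 wt%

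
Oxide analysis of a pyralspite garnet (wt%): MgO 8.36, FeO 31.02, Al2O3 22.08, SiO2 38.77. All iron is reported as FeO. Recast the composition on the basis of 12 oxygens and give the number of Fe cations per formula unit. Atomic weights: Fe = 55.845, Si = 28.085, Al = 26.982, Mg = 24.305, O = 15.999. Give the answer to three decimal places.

2.009 Fe apfu

8.36 wt% MgO ÷ 40.304 g/mol = 0.20742 mol, giving 0.20742 Mg and 0.20742 O.
31.02 wt% FeO ÷ 71.844 g/mol = 0.43177 mol, giving 0.43177 Fe and 0.43177 O.
22.08 wt% Al2O3 ÷ 101.961 g/mol = 0.21655 mol, giving 0.43310 Al and 0.64965 O.
38.77 wt% SiO2 ÷ 60.083 g/mol = 0.64527 mol, giving 0.64527 Si and 1.29054 O.
Oxygen sums to 2.57938; scaling by 12/2.57938 = 4.65228 puts the formula on 12 O.
Fe: 0.43177 × 4.65228 = 2.009 atoms per formula unit.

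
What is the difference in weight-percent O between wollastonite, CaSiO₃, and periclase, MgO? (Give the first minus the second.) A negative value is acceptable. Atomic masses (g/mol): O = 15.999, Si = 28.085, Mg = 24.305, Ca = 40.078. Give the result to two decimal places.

1.62 percentage points

M(CaSiO₃) = 116.160 g/mol, so wt% O = 47.997/116.160 × 100 = 41.32%.
M(MgO) = 40.304 g/mol, so wt% O = 15.999/40.304 × 100 = 39.70%.
41.32 − 39.70 = 1.62 pp.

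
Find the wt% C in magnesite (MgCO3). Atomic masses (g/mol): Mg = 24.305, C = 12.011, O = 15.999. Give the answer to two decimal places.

M(MgCO3) = 84.313 g/mol.
C contributes 1 × 12.011 = 12.011 g per mole.
12.011/84.313 = 0.1425 → 14.25%.

14.25 weight percent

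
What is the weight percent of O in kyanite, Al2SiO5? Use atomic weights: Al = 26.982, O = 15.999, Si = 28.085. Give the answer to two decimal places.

M(Al2SiO5) = 162.044 g/mol.
O contributes 5 × 15.999 = 79.995 g per mole.
79.995/162.044 = 0.4937 → 49.37%.

49.37 mass %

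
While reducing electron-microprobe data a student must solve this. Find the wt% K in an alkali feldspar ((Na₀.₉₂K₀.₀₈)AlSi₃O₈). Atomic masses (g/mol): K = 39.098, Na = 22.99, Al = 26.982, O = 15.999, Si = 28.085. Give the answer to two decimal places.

Formula mass = 0.92*22.99 + 0.08*39.098 + 1*26.982 + 3*28.085 + 8*15.999 = 263.508 g/mol, of which 3.128 g is K.
So K makes up 3.128/263.508 = 0.0119 of the mass, i.e. 1.19%.

1.19 weight percent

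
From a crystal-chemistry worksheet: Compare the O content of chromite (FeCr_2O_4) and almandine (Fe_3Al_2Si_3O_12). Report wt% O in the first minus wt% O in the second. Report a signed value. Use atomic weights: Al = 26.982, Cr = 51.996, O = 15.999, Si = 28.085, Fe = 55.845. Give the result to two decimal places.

M(FeCr_2O_4) = 223.833 g/mol, so wt% O = 63.996/223.833 × 100 = 28.59%.
M(Fe_3Al_2Si_3O_12) = 497.742 g/mol, so wt% O = 191.988/497.742 × 100 = 38.57%.
28.59 − 38.57 = -9.98 pp.

-9.98 percentage points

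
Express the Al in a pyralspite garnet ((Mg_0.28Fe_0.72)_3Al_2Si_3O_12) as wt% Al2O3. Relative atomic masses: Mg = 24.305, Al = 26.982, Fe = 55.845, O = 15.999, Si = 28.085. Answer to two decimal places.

21.64 wt%

Molar mass of (Mg_0.28Fe_0.72)_3Al_2Si_3O_12 = 0.84×24.305 + 2.16×55.845 + 2×26.982 + 3×28.085 + 12×15.999 = 471.248 g/mol.
Each formula unit contains 2 Al, equivalent to 2/2 = 1.0000 mol Al2O3.
M(Al2O3) = 2×26.982 + 3×15.999 = 101.961 g/mol.
Mass of Al2O3 per formula unit = 1.0000 × 101.961 = 101.961 g.
Al2O3 wt% = 101.961 / 471.248 × 100 = 21.64%.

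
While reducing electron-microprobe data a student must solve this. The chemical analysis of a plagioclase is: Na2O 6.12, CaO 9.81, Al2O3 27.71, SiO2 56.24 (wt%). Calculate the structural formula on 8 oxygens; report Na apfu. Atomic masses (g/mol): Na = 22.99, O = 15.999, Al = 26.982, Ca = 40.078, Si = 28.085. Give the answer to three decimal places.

6.12 wt% Na2O ÷ 61.979 g/mol = 0.09874 mol, giving 0.19748 Na and 0.09874 O.
9.81 wt% CaO ÷ 56.077 g/mol = 0.17494 mol, giving 0.17494 Ca and 0.17494 O.
27.71 wt% Al2O3 ÷ 101.961 g/mol = 0.27177 mol, giving 0.54354 Al and 0.81531 O.
56.24 wt% SiO2 ÷ 60.083 g/mol = 0.93604 mol, giving 0.93604 Si and 1.87208 O.
Oxygen sums to 2.96107; scaling by 8/2.96107 = 2.70173 puts the formula on 8 O.
Na: 0.19748 × 2.70173 = 0.534 atoms per formula unit.

0.534 Na apfu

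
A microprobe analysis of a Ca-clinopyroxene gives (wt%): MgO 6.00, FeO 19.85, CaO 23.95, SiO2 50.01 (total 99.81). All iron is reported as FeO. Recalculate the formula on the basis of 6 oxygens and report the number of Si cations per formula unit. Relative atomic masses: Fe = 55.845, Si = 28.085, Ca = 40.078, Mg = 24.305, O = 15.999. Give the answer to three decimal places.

1.984 Si apfu

6.00 wt% MgO ÷ 40.304 g/mol = 0.14887 mol, giving 0.14887 Mg and 0.14887 O.
19.85 wt% FeO ÷ 71.844 g/mol = 0.27629 mol, giving 0.27629 Fe and 0.27629 O.
23.95 wt% CaO ÷ 56.077 g/mol = 0.42709 mol, giving 0.42709 Ca and 0.42709 O.
50.01 wt% SiO2 ÷ 60.083 g/mol = 0.83235 mol, giving 0.83235 Si and 1.66470 O.
Oxygen sums to 2.51695; scaling by 6/2.51695 = 2.38384 puts the formula on 6 O.
Si: 0.83235 × 2.38384 = 1.984 atoms per formula unit.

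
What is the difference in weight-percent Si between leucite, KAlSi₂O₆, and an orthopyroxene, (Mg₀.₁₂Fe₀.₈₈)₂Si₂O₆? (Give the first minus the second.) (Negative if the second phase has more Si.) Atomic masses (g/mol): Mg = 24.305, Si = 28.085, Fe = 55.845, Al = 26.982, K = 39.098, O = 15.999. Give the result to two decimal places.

3.82 percentage points

First mineral: 56.170 g Si in 218.244 g formula = 25.74 wt% Si.
Second mineral: 56.170 g Si in 256.284 g formula = 21.92 wt% Si.
25.74% − 21.92% gives a difference of 3.82 percentage points.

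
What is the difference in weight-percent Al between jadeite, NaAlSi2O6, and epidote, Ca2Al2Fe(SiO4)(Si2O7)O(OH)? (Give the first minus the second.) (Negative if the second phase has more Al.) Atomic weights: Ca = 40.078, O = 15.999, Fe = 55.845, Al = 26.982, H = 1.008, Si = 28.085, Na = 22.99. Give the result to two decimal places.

First mineral: 26.982 g Al in 202.136 g formula = 13.35 wt% Al.
Second mineral: 53.964 g Al in 483.215 g formula = 11.17 wt% Al.
13.35% − 11.17% gives a difference of 2.18 percentage points.

2.18 percentage points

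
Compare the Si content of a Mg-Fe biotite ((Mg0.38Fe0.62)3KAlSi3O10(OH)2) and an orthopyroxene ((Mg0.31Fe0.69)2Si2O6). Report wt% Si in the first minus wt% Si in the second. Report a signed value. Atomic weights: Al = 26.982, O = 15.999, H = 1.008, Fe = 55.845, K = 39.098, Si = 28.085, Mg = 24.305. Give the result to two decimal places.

Si in (Mg0.38Fe0.62)3KAlSi3O10(OH)2: molar mass 475.918 g/mol; 3×28.085 = 84.255 g → 17.70 wt%.
Si in (Mg0.31Fe0.69)2Si2O6: molar mass 244.299 g/mol; 2×28.085 = 56.170 g → 22.99 wt%.
Difference = 17.70 − 22.99 = -5.29 percentage points.

-5.29 percentage points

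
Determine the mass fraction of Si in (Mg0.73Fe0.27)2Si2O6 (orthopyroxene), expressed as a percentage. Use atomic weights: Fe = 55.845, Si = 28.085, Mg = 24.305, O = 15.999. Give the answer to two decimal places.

Formula mass = 1.46*24.305 + 0.54*55.845 + 2*28.085 + 6*15.999 = 217.806 g/mol, of which 56.170 g is Si.
So Si makes up 56.170/217.806 = 0.2579 of the mass, i.e. 25.79%.

25.79 weight percent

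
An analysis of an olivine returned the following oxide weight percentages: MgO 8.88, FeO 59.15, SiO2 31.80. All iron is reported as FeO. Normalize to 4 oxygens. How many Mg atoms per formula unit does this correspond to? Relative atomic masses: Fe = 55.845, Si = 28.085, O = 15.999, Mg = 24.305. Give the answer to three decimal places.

MgO: 8.88/40.304 = 0.22033 mol → 0.22033 mol Mg, 0.22033 mol O.
FeO: 59.15/71.844 = 0.82331 mol → 0.82331 mol Fe, 0.82331 mol O.
SiO2: 31.80/60.083 = 0.52927 mol → 0.52927 mol Si, 1.05854 mol O.
Total oxygen = 2.10218 mol. Normalization factor = 4/2.10218 = 1.90279.
Mg per 4 O = 0.22033 × 1.90279 = 0.419.

0.419 Mg apfu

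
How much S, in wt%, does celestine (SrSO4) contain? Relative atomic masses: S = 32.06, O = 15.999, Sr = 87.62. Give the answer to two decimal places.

17.45 wt%

Formula mass = 1×87.62 + 1×32.06 + 4×15.999 = 183.676 g/mol, of which 32.060 g is S.
So S makes up 32.060/183.676 = 0.1745 of the mass, i.e. 17.45%.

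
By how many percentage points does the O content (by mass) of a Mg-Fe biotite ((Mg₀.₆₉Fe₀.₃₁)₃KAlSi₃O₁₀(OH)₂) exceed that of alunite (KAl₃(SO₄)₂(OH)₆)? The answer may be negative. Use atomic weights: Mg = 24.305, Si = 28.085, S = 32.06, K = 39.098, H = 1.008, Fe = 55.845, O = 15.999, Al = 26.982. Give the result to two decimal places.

First mineral: 191.988 g O in 446.586 g formula = 42.99 wt% O.
Second mineral: 223.986 g O in 414.198 g formula = 54.08 wt% O.
42.99% − 54.08% gives a difference of -11.09 percentage points.

-11.09 percentage points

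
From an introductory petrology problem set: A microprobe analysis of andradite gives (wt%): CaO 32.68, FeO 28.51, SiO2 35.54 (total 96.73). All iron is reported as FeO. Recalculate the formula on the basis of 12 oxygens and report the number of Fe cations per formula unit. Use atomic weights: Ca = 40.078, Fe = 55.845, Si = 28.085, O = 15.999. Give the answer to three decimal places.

CaO: 32.68/56.077 = 0.58277 mol → 0.58277 mol Ca, 0.58277 mol O.
FeO: 28.51/71.844 = 0.39683 mol → 0.39683 mol Fe, 0.39683 mol O.
SiO2: 35.54/60.083 = 0.59152 mol → 0.59152 mol Si, 1.18304 mol O.
Total oxygen = 2.16264 mol. Normalization factor = 12/2.16264 = 5.54877.
Fe per 12 O = 0.39683 × 5.54877 = 2.202.

2.202 Fe apfu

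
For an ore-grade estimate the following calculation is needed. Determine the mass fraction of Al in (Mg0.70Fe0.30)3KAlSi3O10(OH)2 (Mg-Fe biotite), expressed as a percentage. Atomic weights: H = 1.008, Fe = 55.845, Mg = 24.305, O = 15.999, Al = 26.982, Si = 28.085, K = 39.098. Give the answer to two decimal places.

6.05 mass %

M((Mg0.70Fe0.30)3KAlSi3O10(OH)2) = 445.640 g/mol.
Al contributes 1 × 26.982 = 26.982 g per mole.
26.982/445.640 = 0.0605 → 6.05%.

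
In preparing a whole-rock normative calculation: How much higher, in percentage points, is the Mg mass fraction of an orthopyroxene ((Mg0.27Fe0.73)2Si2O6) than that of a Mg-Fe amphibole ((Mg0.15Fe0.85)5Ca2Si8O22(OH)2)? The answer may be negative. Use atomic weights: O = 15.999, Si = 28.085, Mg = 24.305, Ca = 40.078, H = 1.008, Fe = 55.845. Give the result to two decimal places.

3.39 percentage points

M((Mg0.27Fe0.73)2Si2O6) = 246.822 g/mol, so wt% Mg = 13.125/246.822 × 100 = 5.32%.
M((Mg0.15Fe0.85)5Ca2Si8O22(OH)2) = 946.398 g/mol, so wt% Mg = 18.229/946.398 × 100 = 1.93%.
5.32 − 1.93 = 3.39 pp.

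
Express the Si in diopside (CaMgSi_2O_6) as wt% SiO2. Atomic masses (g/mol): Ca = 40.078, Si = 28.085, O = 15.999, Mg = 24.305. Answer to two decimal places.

Formula mass = 216.547 g/mol.
2 Si → 2.0000 mol SiO2 per formula unit; M(SiO2) = 60.083, so SiO2 mass = 120.166 g.
120.166/216.547 × 100 = 55.49 wt%.

55.49 wt%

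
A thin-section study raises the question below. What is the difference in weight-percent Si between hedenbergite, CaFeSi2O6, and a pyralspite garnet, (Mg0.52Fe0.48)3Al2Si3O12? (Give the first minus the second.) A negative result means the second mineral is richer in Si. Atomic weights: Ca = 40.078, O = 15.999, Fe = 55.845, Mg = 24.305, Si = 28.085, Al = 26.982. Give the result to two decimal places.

First mineral: 56.170 g Si in 248.087 g formula = 22.64 wt% Si.
Second mineral: 84.255 g Si in 448.540 g formula = 18.78 wt% Si.
22.64% − 18.78% gives a difference of 3.86 percentage points.

3.86 percentage points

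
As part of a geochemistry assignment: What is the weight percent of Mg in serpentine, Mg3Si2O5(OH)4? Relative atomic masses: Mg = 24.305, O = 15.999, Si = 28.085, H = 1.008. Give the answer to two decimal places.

26.31 wt%

Formula mass = 3*24.305 + 2*28.085 + 9*15.999 + 4*1.008 = 277.108 g/mol, of which 72.915 g is Mg.
So Mg makes up 72.915/277.108 = 0.2631 of the mass, i.e. 26.31%.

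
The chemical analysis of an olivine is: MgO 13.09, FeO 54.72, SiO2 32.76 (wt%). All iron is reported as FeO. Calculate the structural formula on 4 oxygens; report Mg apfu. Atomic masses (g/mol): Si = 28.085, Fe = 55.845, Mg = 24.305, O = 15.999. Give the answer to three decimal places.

13.09 wt% MgO ÷ 40.304 g/mol = 0.32478 mol, giving 0.32478 Mg and 0.32478 O.
54.72 wt% FeO ÷ 71.844 g/mol = 0.76165 mol, giving 0.76165 Fe and 0.76165 O.
32.76 wt% SiO2 ÷ 60.083 g/mol = 0.54525 mol, giving 0.54525 Si and 1.09050 O.
Oxygen sums to 2.17693; scaling by 4/2.17693 = 1.83745 puts the formula on 4 O.
Mg: 0.32478 × 1.83745 = 0.597 atoms per formula unit.

0.597 Mg apfu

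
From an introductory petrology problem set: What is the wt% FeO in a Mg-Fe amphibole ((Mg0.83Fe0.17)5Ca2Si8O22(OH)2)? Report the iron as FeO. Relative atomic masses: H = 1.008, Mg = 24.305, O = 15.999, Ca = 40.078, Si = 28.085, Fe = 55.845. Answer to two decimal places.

7.28 wt%

Molar mass of (Mg0.83Fe0.17)5Ca2Si8O22(OH)2 = 4.15·24.305 + 0.85·55.845 + 2·40.078 + 8·28.085 + 24·15.999 + 2·1.008 = 839.162 g/mol.
Each formula unit contains 0.85 Fe, equivalent to 0.85/1 = 0.8500 mol FeO.
M(FeO) = 1×55.845 + 1×15.999 = 71.844 g/mol.
Mass of FeO per formula unit = 0.8500 × 71.844 = 61.067 g.
FeO wt% = 61.067 / 839.162 × 100 = 7.28%.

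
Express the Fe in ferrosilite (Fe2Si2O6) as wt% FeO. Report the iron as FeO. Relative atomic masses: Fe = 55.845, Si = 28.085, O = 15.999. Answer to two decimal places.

M(Fe2Si2O6) = 263.854 g/mol; M(FeO) = 71.844 g/mol.
Moles FeO per formula unit = 2 Fe ÷ 1 = 2.0000.
FeO fraction = (2.0000 × 71.844) / 263.854 = 143.688/263.854 = 0.5446.

54.46 wt%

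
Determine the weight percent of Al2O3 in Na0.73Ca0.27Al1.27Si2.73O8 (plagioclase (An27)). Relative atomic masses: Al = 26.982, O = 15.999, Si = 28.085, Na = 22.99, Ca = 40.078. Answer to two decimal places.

Formula mass = 266.535 g/mol.
1.27 Al → 0.6350 mol Al2O3 per formula unit; M(Al2O3) = 101.961, so Al2O3 mass = 64.745 g.
64.745/266.535 × 100 = 24.29 wt%.

24.29 wt%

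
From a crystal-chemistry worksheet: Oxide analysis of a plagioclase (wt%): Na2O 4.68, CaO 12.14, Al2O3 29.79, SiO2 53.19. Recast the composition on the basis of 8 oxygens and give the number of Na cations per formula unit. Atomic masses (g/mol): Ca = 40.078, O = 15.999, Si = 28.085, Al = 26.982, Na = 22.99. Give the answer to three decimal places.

4.68 wt% Na2O ÷ 61.979 g/mol = 0.07551 mol, giving 0.15102 Na and 0.07551 O.
12.14 wt% CaO ÷ 56.077 g/mol = 0.21649 mol, giving 0.21649 Ca and 0.21649 O.
29.79 wt% Al2O3 ÷ 101.961 g/mol = 0.29217 mol, giving 0.58434 Al and 0.87651 O.
53.19 wt% SiO2 ÷ 60.083 g/mol = 0.88528 mol, giving 0.88528 Si and 1.77056 O.
Oxygen sums to 2.93907; scaling by 8/2.93907 = 2.72195 puts the formula on 8 O.
Na: 0.15102 × 2.72195 = 0.411 atoms per formula unit.

0.411 Na apfu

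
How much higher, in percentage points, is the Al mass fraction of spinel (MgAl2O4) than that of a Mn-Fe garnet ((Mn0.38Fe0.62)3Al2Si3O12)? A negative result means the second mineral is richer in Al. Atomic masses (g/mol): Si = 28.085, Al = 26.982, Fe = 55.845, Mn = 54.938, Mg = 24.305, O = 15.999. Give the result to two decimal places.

27.07 percentage points

First mineral: 53.964 g Al in 142.265 g formula = 37.93 wt% Al.
Second mineral: 53.964 g Al in 496.708 g formula = 10.86 wt% Al.
37.93% − 10.86% gives a difference of 27.07 percentage points.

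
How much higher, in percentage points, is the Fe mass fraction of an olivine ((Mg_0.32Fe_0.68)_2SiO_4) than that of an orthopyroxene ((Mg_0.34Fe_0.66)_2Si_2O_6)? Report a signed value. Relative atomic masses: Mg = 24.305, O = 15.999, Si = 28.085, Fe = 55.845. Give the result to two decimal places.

First mineral: 75.949 g Fe in 183.585 g formula = 41.37 wt% Fe.
Second mineral: 73.715 g Fe in 242.407 g formula = 30.41 wt% Fe.
41.37% − 30.41% gives a difference of 10.96 percentage points.

10.96 percentage points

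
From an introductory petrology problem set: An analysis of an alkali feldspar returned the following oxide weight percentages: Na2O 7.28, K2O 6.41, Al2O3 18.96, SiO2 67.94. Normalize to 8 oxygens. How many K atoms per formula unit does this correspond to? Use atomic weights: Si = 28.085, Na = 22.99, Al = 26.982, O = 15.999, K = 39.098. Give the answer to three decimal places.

0.362 K apfu

Na2O (M=61.979): mol = 0.11746; Na = 0.23492, O = 0.11746.
K2O (M=94.195): mol = 0.06805; K = 0.13610, O = 0.06805.
Al2O3 (M=101.961): mol = 0.18595; Al = 0.37190, O = 0.55785.
SiO2 (M=60.083): mol = 1.13077; Si = 1.13077, O = 2.26154.
ΣO = 3.00490; factor = 8/ΣO = 2.66232.
K apfu = 0.13610 × 2.66232 = 0.362.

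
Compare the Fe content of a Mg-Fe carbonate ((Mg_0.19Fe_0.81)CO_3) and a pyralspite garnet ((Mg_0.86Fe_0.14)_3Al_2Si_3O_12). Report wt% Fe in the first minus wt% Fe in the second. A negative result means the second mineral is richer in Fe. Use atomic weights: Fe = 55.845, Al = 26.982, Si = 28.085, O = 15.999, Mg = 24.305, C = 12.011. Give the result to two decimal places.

35.54 percentage points

M((Mg_0.19Fe_0.81)CO_3) = 109.860 g/mol, so wt% Fe = 45.234/109.860 × 100 = 41.17%.
M((Mg_0.86Fe_0.14)_3Al_2Si_3O_12) = 416.369 g/mol, so wt% Fe = 23.455/416.369 × 100 = 5.63%.
41.17 − 5.63 = 35.54 pp.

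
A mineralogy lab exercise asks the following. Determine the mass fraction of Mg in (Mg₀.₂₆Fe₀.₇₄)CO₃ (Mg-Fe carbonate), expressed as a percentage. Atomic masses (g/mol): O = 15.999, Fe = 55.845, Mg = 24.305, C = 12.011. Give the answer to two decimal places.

5.87 mass %

M((Mg₀.₂₆Fe₀.₇₄)CO₃) = 107.653 g/mol.
Mg contributes 0.26 × 24.305 = 6.319 g per mole.
6.319/107.653 = 0.0587 → 5.87%.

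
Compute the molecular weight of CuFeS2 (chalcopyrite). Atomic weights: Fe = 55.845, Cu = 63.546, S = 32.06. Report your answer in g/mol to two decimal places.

183.51 g/mol

The formula mass is the sum 1×63.546 + 1×55.845 + 2×32.06.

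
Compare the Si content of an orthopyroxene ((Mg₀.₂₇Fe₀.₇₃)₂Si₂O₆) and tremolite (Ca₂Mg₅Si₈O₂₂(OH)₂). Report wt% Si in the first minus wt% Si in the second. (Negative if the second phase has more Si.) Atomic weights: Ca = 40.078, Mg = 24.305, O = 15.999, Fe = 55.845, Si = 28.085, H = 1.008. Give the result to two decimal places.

First mineral: 56.170 g Si in 246.822 g formula = 22.76 wt% Si.
Second mineral: 224.680 g Si in 812.353 g formula = 27.66 wt% Si.
22.76% − 27.66% gives a difference of -4.90 percentage points.

-4.90 percentage points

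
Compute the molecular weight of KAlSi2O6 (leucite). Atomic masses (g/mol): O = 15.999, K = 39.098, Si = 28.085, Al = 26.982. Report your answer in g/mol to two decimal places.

218.24 g/mol

The formula mass is the sum 1(39.098) + 1(26.982) + 2(28.085) + 6(15.999).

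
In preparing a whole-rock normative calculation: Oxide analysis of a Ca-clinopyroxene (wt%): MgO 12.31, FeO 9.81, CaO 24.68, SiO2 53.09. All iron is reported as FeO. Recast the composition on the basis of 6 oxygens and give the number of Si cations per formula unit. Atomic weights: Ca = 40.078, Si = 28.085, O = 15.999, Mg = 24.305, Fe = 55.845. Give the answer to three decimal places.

2.001 Si apfu

12.31 wt% MgO ÷ 40.304 g/mol = 0.30543 mol, giving 0.30543 Mg and 0.30543 O.
9.81 wt% FeO ÷ 71.844 g/mol = 0.13655 mol, giving 0.13655 Fe and 0.13655 O.
24.68 wt% CaO ÷ 56.077 g/mol = 0.44011 mol, giving 0.44011 Ca and 0.44011 O.
53.09 wt% SiO2 ÷ 60.083 g/mol = 0.88361 mol, giving 0.88361 Si and 1.76722 O.
Oxygen sums to 2.64931; scaling by 6/2.64931 = 2.26474 puts the formula on 6 O.
Si: 0.88361 × 2.26474 = 2.001 atoms per formula unit.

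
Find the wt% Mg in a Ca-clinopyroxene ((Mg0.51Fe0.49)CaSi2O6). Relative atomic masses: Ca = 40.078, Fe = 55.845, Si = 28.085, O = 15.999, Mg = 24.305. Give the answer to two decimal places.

5.34 mass %

Molar mass of (Mg0.51Fe0.49)CaSi2O6: 0.51×24.305 + 0.49×55.845 + 1×40.078 + 2×28.085 + 6×15.999 = 232.002 g/mol.
Mass of Mg per formula unit: 0.51 × 24.305 = 12.396 g.
Weight fraction Mg = 12.396 / 232.002 = 0.0534.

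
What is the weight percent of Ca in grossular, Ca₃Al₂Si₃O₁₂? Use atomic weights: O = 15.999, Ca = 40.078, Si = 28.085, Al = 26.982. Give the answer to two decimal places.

Molar mass of Ca₃Al₂Si₃O₁₂: 3·40.078 + 2·26.982 + 3·28.085 + 12·15.999 = 450.441 g/mol.
Mass of Ca per formula unit: 3 × 40.078 = 120.234 g.
Weight fraction Ca = 120.234 / 450.441 = 0.2669.

26.69 mass %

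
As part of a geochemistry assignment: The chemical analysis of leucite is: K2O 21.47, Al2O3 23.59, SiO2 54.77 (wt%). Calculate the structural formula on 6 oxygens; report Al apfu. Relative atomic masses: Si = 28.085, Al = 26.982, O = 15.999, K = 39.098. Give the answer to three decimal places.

21.47 wt% K2O ÷ 94.195 g/mol = 0.22793 mol, giving 0.45586 K and 0.22793 O.
23.59 wt% Al2O3 ÷ 101.961 g/mol = 0.23136 mol, giving 0.46272 Al and 0.69408 O.
54.77 wt% SiO2 ÷ 60.083 g/mol = 0.91157 mol, giving 0.91157 Si and 1.82314 O.
Oxygen sums to 2.74515; scaling by 6/2.74515 = 2.18567 puts the formula on 6 O.
Al: 0.46272 × 2.18567 = 1.011 atoms per formula unit.

1.011 Al apfu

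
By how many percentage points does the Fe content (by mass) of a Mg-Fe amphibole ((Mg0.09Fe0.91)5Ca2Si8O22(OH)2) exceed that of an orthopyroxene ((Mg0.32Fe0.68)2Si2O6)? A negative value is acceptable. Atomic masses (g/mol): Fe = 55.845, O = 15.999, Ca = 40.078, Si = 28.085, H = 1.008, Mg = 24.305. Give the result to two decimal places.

-4.59 percentage points

M((Mg0.09Fe0.91)5Ca2Si8O22(OH)2) = 955.860 g/mol, so wt% Fe = 254.095/955.860 × 100 = 26.58%.
M((Mg0.32Fe0.68)2Si2O6) = 243.668 g/mol, so wt% Fe = 75.949/243.668 × 100 = 31.17%.
26.58 − 31.17 = -4.59 pp.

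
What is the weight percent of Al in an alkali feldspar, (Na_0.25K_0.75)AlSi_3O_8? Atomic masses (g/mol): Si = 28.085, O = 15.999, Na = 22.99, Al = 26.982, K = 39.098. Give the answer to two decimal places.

9.84 weight percent

Molar mass of (Na_0.25K_0.75)AlSi_3O_8: 0.25*22.99 + 0.75*39.098 + 1*26.982 + 3*28.085 + 8*15.999 = 274.300 g/mol.
Mass of Al per formula unit: 1 × 26.982 = 26.982 g.
Weight fraction Al = 26.982 / 274.300 = 0.0984.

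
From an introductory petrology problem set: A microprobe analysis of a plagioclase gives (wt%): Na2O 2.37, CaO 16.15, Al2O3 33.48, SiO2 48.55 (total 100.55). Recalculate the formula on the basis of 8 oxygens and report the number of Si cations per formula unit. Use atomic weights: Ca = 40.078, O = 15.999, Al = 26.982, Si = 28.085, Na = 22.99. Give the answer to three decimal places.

2.208 Si apfu

2.37 wt% Na2O ÷ 61.979 g/mol = 0.03824 mol, giving 0.07648 Na and 0.03824 O.
16.15 wt% CaO ÷ 56.077 g/mol = 0.28800 mol, giving 0.28800 Ca and 0.28800 O.
33.48 wt% Al2O3 ÷ 101.961 g/mol = 0.32836 mol, giving 0.65672 Al and 0.98508 O.
48.55 wt% SiO2 ÷ 60.083 g/mol = 0.80805 mol, giving 0.80805 Si and 1.61610 O.
Oxygen sums to 2.92742; scaling by 8/2.92742 = 2.73278 puts the formula on 8 O.
Si: 0.80805 × 2.73278 = 2.208 atoms per formula unit.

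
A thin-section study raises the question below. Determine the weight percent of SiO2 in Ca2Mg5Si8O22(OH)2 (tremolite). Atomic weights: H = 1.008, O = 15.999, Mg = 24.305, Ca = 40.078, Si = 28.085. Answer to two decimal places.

Formula mass = 812.353 g/mol.
8 Si → 8.0000 mol SiO2 per formula unit; M(SiO2) = 60.083, so SiO2 mass = 480.664 g.
480.664/812.353 × 100 = 59.17 wt%.

59.17 wt%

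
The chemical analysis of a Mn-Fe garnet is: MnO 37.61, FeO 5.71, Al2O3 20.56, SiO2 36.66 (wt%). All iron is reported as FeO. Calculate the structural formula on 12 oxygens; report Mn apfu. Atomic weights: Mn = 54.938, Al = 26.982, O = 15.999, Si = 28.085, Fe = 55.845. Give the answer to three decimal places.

MnO (M=70.937): mol = 0.53019; Mn = 0.53019, O = 0.53019.
FeO (M=71.844): mol = 0.07948; Fe = 0.07948, O = 0.07948.
Al2O3 (M=101.961): mol = 0.20165; Al = 0.40330, O = 0.60495.
SiO2 (M=60.083): mol = 0.61016; Si = 0.61016, O = 1.22032.
ΣO = 2.43494; factor = 12/ΣO = 4.92825.
Mn apfu = 0.53019 × 4.92825 = 2.613.

2.613 Mn apfu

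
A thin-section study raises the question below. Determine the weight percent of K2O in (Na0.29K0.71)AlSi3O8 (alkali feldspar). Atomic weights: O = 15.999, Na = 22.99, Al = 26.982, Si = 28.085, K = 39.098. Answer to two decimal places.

M((Na0.29K0.71)AlSi3O8) = 273.656 g/mol; M(K2O) = 94.195 g/mol.
Moles K2O per formula unit = 0.71 K ÷ 2 = 0.3550.
K2O fraction = (0.3550 × 94.195) / 273.656 = 33.439/273.656 = 0.1222.

12.22 wt%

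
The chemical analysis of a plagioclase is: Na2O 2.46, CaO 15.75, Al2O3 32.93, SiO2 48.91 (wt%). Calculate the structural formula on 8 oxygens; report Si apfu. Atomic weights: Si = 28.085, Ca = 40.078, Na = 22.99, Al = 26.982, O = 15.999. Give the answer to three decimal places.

2.232 Si apfu

2.46 wt% Na2O ÷ 61.979 g/mol = 0.03969 mol, giving 0.07938 Na and 0.03969 O.
15.75 wt% CaO ÷ 56.077 g/mol = 0.28086 mol, giving 0.28086 Ca and 0.28086 O.
32.93 wt% Al2O3 ÷ 101.961 g/mol = 0.32297 mol, giving 0.64594 Al and 0.96891 O.
48.91 wt% SiO2 ÷ 60.083 g/mol = 0.81404 mol, giving 0.81404 Si and 1.62808 O.
Oxygen sums to 2.91754; scaling by 8/2.91754 = 2.74204 puts the formula on 8 O.
Si: 0.81404 × 2.74204 = 2.232 atoms per formula unit.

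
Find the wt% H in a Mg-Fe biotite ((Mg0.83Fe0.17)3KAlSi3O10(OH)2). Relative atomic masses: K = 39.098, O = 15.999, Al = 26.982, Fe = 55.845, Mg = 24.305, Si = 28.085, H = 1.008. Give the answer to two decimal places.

Formula mass = 2.49*24.305 + 0.51*55.845 + 1*39.098 + 1*26.982 + 3*28.085 + 12*15.999 + 2*1.008 = 433.339 g/mol, of which 2.016 g is H.
So H makes up 2.016/433.339 = 0.0047 of the mass, i.e. 0.47%.

0.47 mass %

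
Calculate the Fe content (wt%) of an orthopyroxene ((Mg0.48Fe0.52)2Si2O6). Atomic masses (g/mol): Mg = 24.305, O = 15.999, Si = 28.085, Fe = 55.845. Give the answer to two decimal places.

24.87 wt%

Molar mass of (Mg0.48Fe0.52)2Si2O6: 0.96*24.305 + 1.04*55.845 + 2*28.085 + 6*15.999 = 233.576 g/mol.
Mass of Fe per formula unit: 1.04 × 55.845 = 58.079 g.
Weight fraction Fe = 58.079 / 233.576 = 0.2487.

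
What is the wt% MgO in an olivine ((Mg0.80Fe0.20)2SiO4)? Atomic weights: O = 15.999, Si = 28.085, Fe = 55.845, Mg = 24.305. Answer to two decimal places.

Molar mass of (Mg0.80Fe0.20)2SiO4 = 1.60*24.305 + 0.40*55.845 + 1*28.085 + 4*15.999 = 153.307 g/mol.
Each formula unit contains 1.60 Mg, equivalent to 1.60/1 = 1.6000 mol MgO.
M(MgO) = 1×24.305 + 1×15.999 = 40.304 g/mol.
Mass of MgO per formula unit = 1.6000 × 40.304 = 64.486 g.
MgO wt% = 64.486 / 153.307 × 100 = 42.06%.

42.06 wt%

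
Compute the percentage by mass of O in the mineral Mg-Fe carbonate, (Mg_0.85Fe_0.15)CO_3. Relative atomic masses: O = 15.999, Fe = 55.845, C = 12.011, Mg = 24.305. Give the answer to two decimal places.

M((Mg_0.85Fe_0.15)CO_3) = 89.044 g/mol.
O contributes 3 × 15.999 = 47.997 g per mole.
47.997/89.044 = 0.5390 → 53.90%.

53.90 wt%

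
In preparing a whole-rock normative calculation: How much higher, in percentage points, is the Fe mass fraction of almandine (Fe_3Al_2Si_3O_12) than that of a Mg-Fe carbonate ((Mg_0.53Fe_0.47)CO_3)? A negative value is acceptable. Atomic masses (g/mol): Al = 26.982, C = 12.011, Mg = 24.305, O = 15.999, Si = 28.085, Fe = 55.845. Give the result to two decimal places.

7.18 percentage points

First mineral: 167.535 g Fe in 497.742 g formula = 33.66 wt% Fe.
Second mineral: 26.247 g Fe in 99.137 g formula = 26.48 wt% Fe.
33.66% − 26.48% gives a difference of 7.18 percentage points.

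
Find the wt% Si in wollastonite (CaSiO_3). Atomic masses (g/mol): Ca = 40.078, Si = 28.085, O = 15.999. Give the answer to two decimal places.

Formula mass = 1·40.078 + 1·28.085 + 3·15.999 = 116.160 g/mol, of which 28.085 g is Si.
So Si makes up 28.085/116.160 = 0.2418 of the mass, i.e. 24.18%.

24.18 weight percent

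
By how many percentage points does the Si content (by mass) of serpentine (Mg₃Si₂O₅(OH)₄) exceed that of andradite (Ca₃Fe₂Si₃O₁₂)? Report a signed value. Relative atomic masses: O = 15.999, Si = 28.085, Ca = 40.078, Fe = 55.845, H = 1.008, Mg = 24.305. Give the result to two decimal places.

First mineral: 56.170 g Si in 277.108 g formula = 20.27 wt% Si.
Second mineral: 84.255 g Si in 508.167 g formula = 16.58 wt% Si.
20.27% − 16.58% gives a difference of 3.69 percentage points.

3.69 percentage points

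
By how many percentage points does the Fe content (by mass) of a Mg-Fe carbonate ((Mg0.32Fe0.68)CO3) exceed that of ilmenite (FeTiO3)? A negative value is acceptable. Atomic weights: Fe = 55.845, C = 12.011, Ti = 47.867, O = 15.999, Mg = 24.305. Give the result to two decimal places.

-0.90 percentage points

Fe in (Mg0.32Fe0.68)CO3: molar mass 105.760 g/mol; 0.68×55.845 = 37.975 g → 35.91 wt%.
Fe in FeTiO3: molar mass 151.709 g/mol; 1×55.845 = 55.845 g → 36.81 wt%.
Difference = 35.91 − 36.81 = -0.90 percentage points.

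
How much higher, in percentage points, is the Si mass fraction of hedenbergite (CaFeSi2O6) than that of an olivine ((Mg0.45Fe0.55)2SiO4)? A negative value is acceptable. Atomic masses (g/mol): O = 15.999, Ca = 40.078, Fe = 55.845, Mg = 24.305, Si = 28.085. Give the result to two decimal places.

Si in CaFeSi2O6: molar mass 248.087 g/mol; 2×28.085 = 56.170 g → 22.64 wt%.
Si in (Mg0.45Fe0.55)2SiO4: molar mass 175.385 g/mol; 1×28.085 = 28.085 g → 16.01 wt%.
Difference = 22.64 − 16.01 = 6.63 percentage points.

6.63 percentage points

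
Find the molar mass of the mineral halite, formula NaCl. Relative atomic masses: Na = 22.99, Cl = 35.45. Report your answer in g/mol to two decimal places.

58.44 g/mol

M = 1*22.99 + 1*35.45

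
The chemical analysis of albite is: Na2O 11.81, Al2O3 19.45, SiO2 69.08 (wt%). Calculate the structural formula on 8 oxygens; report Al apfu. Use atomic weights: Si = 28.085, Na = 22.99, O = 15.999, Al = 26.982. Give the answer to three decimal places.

Na2O (M=61.979): mol = 0.19055; Na = 0.38110, O = 0.19055.
Al2O3 (M=101.961): mol = 0.19076; Al = 0.38152, O = 0.57228.
SiO2 (M=60.083): mol = 1.14974; Si = 1.14974, O = 2.29948.
ΣO = 3.06231; factor = 8/ΣO = 2.61241.
Al apfu = 0.38152 × 2.61241 = 0.997.

0.997 Al apfu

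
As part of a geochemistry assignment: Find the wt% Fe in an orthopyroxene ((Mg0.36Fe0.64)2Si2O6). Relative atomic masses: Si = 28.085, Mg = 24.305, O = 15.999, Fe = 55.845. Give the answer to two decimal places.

Formula mass = 0.72×24.305 + 1.28×55.845 + 2×28.085 + 6×15.999 = 241.145 g/mol, of which 71.482 g is Fe.
So Fe makes up 71.482/241.145 = 0.2964 of the mass, i.e. 29.64%.

29.64 weight percent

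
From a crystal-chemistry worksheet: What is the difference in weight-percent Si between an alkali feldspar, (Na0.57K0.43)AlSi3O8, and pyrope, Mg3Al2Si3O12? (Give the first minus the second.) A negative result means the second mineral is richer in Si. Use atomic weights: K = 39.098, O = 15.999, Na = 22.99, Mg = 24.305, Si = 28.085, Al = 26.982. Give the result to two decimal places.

10.40 percentage points

M((Na0.57K0.43)AlSi3O8) = 269.145 g/mol, so wt% Si = 84.255/269.145 × 100 = 31.30%.
M(Mg3Al2Si3O12) = 403.122 g/mol, so wt% Si = 84.255/403.122 × 100 = 20.90%.
31.30 − 20.90 = 10.40 pp.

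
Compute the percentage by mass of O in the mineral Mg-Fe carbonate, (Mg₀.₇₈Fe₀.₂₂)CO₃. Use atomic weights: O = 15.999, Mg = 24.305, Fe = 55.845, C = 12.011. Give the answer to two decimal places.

Molar mass of (Mg₀.₇₈Fe₀.₂₂)CO₃: 0.78·24.305 + 0.22·55.845 + 1·12.011 + 3·15.999 = 91.252 g/mol.
Mass of O per formula unit: 3 × 15.999 = 47.997 g.
Weight fraction O = 47.997 / 91.252 = 0.5260.

52.60 weight percent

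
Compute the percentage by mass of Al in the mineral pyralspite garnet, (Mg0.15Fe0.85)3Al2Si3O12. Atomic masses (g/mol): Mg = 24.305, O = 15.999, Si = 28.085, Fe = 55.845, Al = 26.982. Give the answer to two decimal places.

11.16 mass %

Molar mass of (Mg0.15Fe0.85)3Al2Si3O12: 0.45*24.305 + 2.55*55.845 + 2*26.982 + 3*28.085 + 12*15.999 = 483.549 g/mol.
Mass of Al per formula unit: 2 × 26.982 = 53.964 g.
Weight fraction Al = 53.964 / 483.549 = 0.1116.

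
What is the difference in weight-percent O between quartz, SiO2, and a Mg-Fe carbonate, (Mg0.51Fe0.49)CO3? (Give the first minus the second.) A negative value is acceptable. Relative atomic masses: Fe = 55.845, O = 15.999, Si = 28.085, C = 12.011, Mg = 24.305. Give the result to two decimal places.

5.15 percentage points

First mineral: 31.998 g O in 60.083 g formula = 53.26 wt% O.
Second mineral: 47.997 g O in 99.768 g formula = 48.11 wt% O.
53.26% − 48.11% gives a difference of 5.15 percentage points.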